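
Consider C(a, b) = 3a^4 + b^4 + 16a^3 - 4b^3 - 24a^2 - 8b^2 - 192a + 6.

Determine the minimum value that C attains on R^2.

-426

C(a,b) separates as P(a) + Q(b) + 6, so its minimum is min P + min Q + 6.
P'(a) = 12(a - 2)(a + 2)(a + 4) vanishes at a ∈ {-4, -2, 2}; Q'(b) = 4b(b - 4)(b + 1) vanishes at b ∈ {-1, 0, 4}.
Local minima of P (where P''>0): P(-4)=128, P(2)=-304. Local minima of Q: Q(-1)=-3, Q(4)=-128.
So the global minimum of C is P(2) + Q(4) + 6 = -304 − 128 + 6 = -426, attained at (2, 4).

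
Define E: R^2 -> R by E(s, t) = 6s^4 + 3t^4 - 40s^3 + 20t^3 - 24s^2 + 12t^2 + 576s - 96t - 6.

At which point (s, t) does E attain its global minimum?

(-2, 1)

E(s,t) separates as P(s) + Q(t) − 6, so its minimum is min P + min Q − 6.
P'(s) = 24(s - 4)(s - 3)(s + 2) vanishes at s ∈ {-2, 3, 4}; Q'(t) = 12(t - 1)(t + 2)(t + 4) vanishes at t ∈ {-4, -2, 1}.
Local minima of P (where P''>0): P(-2)=-832, P(4)=896. Local minima of Q: Q(-4)=64, Q(1)=-61.
So the global minimum of E is P(-2) + Q(1) − 6 = -832 − 61 − 6 = -899, attained at (-2, 1).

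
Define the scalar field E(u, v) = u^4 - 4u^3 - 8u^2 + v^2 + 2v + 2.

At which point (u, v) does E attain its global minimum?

E(u,v) separates as P(u) + Q(v) + 2, so its minimum is min P + min Q + 2.
P'(u) = 4u(u - 4)(u + 1) vanishes at u ∈ {-1, 0, 4}; Q'(v) = 2v + 2 vanishes at v ∈ {-1}.
Local minima of P (where P''>0): P(-1)=-3, P(4)=-128. Local minima of Q: Q(-1)=-1.
So the global minimum of E is P(4) + Q(-1) + 2 = -128 − 1 + 2 = -127, attained at (4, -1).

(4, -1)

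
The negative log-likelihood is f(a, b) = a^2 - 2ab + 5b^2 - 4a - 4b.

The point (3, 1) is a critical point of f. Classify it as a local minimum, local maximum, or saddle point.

local minimum

The Hessian of f is constant: H = [[2, -2], [-2, 10]].
det(H) = 2·10 − (-2)² = 16.
det(H) > 0 and tr(H) = 12 > 0, so H is positive definite and the point is a local minimum.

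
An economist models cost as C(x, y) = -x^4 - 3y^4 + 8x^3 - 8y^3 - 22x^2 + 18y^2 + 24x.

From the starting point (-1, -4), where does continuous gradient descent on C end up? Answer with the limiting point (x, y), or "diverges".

diverges

C is separable, so gradient descent decouples: x follows -∂C/∂x, y follows -∂C/∂y.
∂C/∂x = -4(x - 3)(x - 2)(x - 1); at x=-1 this is 96, so x decreases.
∂C/∂y = -12y(y - 1)(y + 3); at y=-4 this is 240, so y decreases.
The x-coordinate has no critical point in that direction and runs off to infinity.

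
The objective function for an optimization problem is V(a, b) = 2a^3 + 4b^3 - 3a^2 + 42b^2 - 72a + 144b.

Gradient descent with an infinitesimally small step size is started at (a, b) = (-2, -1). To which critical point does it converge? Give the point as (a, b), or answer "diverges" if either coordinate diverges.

(4, -3)

V is separable, so gradient descent decouples: a follows -∂V/∂a, b follows -∂V/∂b.
∂V/∂a = 6(a - 4)(a + 3); at a=-2 this is -36, so a increases.
∂V/∂b = 12(b + 3)(b + 4); at b=-1 this is 72, so b decreases.
a converges to its nearest critical value 4 (a local min of the a-part); b converges to -3. The iterate converges to (4, -3).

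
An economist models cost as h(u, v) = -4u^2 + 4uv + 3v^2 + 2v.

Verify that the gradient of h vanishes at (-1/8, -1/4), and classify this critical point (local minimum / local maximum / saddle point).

∇h = (-8u + 4v, 4u + 6v + 2); substituting (-1/8, -1/4) gives ∇h = (0, 0), so (-1/8, -1/4) is indeed a critical point.
The Hessian of h is constant: H = [[-8, 4], [4, 6]].
det(H) = (-8)·6 − 4² = -64.
Since det(H) < 0, H is indefinite and the critical point is a saddle point.

saddle point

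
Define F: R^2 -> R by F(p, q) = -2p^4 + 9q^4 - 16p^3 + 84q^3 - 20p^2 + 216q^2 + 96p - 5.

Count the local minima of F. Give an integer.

F separates as a function of p plus a function of q, so ∇F=0 decouples.
∂F/∂p = -8(p - 1)(p + 3)(p + 4) = 0 at p ∈ {-4, -3, 1}; ∂F/∂q = 36q(q + 3)(q + 4) = 0 at q ∈ {-4, -3, 0}.
The Hessian is diagonal: diag(F_pp, F_qq). Second derivatives: F_pp(-4)=-40, F_pp(-3)=32, F_pp(1)=-160; F_qq(-4)=144, F_qq(-3)=-108, F_qq(0)=432.
Local minima occur where both diagonal entries positive: (-3, -4), (-3, 0). Count: 2.

2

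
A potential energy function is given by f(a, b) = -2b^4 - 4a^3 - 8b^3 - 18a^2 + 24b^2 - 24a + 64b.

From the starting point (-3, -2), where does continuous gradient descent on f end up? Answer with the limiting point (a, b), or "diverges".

(-2, -1)

f is separable, so gradient descent decouples: a follows -∂f/∂a, b follows -∂f/∂b.
∂f/∂a = -12(a + 1)(a + 2); at a=-3 this is -24, so a increases.
∂f/∂b = -8(b - 2)(b + 1)(b + 4); at b=-2 this is -64, so b increases.
a converges to its nearest critical value -2 (a local min of the a-part); b converges to -1. The iterate converges to (-2, -1).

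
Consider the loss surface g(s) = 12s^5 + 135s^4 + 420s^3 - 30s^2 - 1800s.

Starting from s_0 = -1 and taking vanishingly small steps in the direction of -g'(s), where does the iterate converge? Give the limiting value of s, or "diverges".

1

g'(s) = 60(s - 1)(s + 2)(s + 3)(s + 5), so g'(-1) = -960.
Gradient descent moves in the -g' direction, i.e. s is increasing.
The nearest critical point in that direction is s = 1, where g'' = 4320 > 0 (a local minimum). The iterate converges there.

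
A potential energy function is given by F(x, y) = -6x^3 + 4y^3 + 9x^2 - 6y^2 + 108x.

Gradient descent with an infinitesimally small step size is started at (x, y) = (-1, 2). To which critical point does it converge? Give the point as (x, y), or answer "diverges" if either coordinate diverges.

F is separable, so gradient descent decouples: x follows -∂F/∂x, y follows -∂F/∂y.
∂F/∂x = -18(x - 3)(x + 2); at x=-1 this is 72, so x decreases.
∂F/∂y = 12y(y - 1); at y=2 this is 24, so y decreases.
x converges to its nearest critical value -2 (a local min of the x-part); y converges to 1. The iterate converges to (-2, 1).

(-2, 1)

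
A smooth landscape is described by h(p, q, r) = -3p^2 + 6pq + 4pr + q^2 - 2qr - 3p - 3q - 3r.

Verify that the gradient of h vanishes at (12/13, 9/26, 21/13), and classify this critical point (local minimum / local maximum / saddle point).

saddle point

∇h = (-6p + 6q + 4r - 3, 6p + 2q - 2r - 3, 4p - 2q - 3); substituting (12/13, 9/26, 21/13) gives ∇h = (0, 0, 0), so (12/13, 9/26, 21/13) is indeed a critical point.
The Hessian is constant: H = [[-6, 6, 4], [6, 2, -2], [4, -2, 0]].
Leading principal minors: Δ₁ = -6, Δ₂ = -48, Δ₃ = -104.
The minors fit neither the all-positive nor the alternating-sign pattern, so H is indefinite: a saddle point.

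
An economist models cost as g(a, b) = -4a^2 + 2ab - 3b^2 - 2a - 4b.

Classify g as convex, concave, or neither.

concave

g is quadratic, so its Hessian is the constant matrix H = [[-8, 2], [2, -6]].
det(H) = 44, tr(H) = -14.
det(H) > 0 and tr(H) < 0, so H is negative definite everywhere: concave.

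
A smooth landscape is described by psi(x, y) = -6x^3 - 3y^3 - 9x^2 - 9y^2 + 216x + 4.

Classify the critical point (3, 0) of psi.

The mixed partial ∂²psi/∂x∂y is 0, so the Hessian at any point is diag(psi_xx, psi_yy) = diag(-18(2x + 1), -18(y + 1)).
At (3, 0): H = diag(-126, -18).
Both eigenvalues are negative, so H is negative definite: a local maximum.

local maximum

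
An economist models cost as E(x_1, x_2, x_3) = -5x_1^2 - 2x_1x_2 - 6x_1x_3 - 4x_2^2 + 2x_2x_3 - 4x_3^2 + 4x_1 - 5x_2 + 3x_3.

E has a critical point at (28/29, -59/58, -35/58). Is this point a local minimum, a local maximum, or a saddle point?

local maximum

The Hessian is constant: H = [[-10, -2, -6], [-2, -8, 2], [-6, 2, -8]].
Leading principal minors: Δ₁ = -10, Δ₂ = 76, Δ₃ = -232.
The minors alternate sign starting negative (−, +, −), so H is negative definite: a local maximum.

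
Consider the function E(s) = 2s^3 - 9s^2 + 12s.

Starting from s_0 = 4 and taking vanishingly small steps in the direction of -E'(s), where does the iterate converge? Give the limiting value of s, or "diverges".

E'(s) = 6(s - 2)(s - 1), so E'(4) = 36.
Gradient descent moves in the -E' direction, i.e. s is decreasing.
The nearest critical point in that direction is s = 2, where E'' = 6 > 0 (a local minimum). The iterate converges there.

2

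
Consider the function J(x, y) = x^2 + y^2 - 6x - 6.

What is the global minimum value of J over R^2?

-15

J(x,y) separates as P(x) + Q(y) − 6, so its minimum is min P + min Q − 6.
P'(x) = 2x - 6 vanishes at x ∈ {3}; Q'(y) = 2y vanishes at y ∈ {0}.
Local minima of P (where P''>0): P(3)=-9. Local minima of Q: Q(0)=0.
So the global minimum of J is P(3) + Q(0) − 6 = -9 + 0 − 6 = -15, attained at (3, 0).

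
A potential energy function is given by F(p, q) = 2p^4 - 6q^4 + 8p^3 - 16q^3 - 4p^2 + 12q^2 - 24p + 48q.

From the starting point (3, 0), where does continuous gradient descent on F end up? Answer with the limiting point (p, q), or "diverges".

F is separable, so gradient descent decouples: p follows -∂F/∂p, q follows -∂F/∂q.
∂F/∂p = 8(p - 1)(p + 1)(p + 3); at p=3 this is 384, so p decreases.
∂F/∂q = -24(q - 1)(q + 1)(q + 2); at q=0 this is 48, so q decreases.
p converges to its nearest critical value 1 (a local min of the p-part); q converges to -1. The iterate converges to (1, -1).

(1, -1)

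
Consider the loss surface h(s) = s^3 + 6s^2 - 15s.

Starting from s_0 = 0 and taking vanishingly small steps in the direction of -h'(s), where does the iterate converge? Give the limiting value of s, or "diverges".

h'(s) = 3(s - 1)(s + 5), so h'(0) = -15.
Gradient descent moves in the -h' direction, i.e. s is increasing.
The nearest critical point in that direction is s = 1, where h'' = 18 > 0 (a local minimum). The iterate converges there.

1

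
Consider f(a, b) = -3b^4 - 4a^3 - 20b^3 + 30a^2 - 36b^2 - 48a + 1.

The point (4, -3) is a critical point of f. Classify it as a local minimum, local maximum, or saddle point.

The mixed partial ∂²f/∂a∂b is 0, so the Hessian at any point is diag(f_aa, f_bb) = diag(12(-2a + 5), -12(3b^2 + 10b + 6)).
At (4, -3): H = diag(-36, -36).
Both eigenvalues are negative, so H is negative definite: a local maximum.

local maximum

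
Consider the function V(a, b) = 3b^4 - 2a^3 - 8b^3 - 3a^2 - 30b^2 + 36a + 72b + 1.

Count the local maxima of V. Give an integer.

1

V separates as a function of a plus a function of b, so ∇V=0 decouples.
∂V/∂a = -6(a - 2)(a + 3) = 0 at a ∈ {-3, 2}; ∂V/∂b = 12(b - 3)(b - 1)(b + 2) = 0 at b ∈ {-2, 1, 3}.
The Hessian is diagonal: diag(V_aa, V_bb). Second derivatives: V_aa(-3)=30, V_aa(2)=-30; V_bb(-2)=180, V_bb(1)=-72, V_bb(3)=120.
Local maxima occur where both diagonal entries negative: (2, 1). Count: 1.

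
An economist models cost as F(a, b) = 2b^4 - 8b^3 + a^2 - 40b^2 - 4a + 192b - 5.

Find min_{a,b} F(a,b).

F(a,b) separates as P(a) + Q(b) − 5, so its minimum is min P + min Q − 5.
P'(a) = 2a - 4 vanishes at a ∈ {2}; Q'(b) = 8(b - 4)(b - 2)(b + 3) vanishes at b ∈ {-3, 2, 4}.
Local minima of P (where P''>0): P(2)=-4. Local minima of Q: Q(-3)=-558, Q(4)=128.
So the global minimum of F is P(2) + Q(-3) − 5 = -4 − 558 − 5 = -567, attained at (2, -3).

-567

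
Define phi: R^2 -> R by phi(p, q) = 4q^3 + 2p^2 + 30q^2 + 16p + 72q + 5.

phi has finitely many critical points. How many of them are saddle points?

1

phi separates as a function of p plus a function of q, so ∇phi=0 decouples.
∂phi/∂p = 4(p + 4) = 0 at p ∈ {-4}; ∂phi/∂q = 12(q + 2)(q + 3) = 0 at q ∈ {-3, -2}.
The Hessian is diagonal: diag(phi_pp, phi_qq). Second derivatives: phi_pp(-4)=4; phi_qq(-3)=-12, phi_qq(-2)=12.
Saddle points occur where the two diagonal entries have opposite signs: (-4, -3). Count: 1.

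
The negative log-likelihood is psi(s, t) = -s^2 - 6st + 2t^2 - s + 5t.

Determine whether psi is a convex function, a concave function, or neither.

neither

psi is quadratic, so its Hessian is the constant matrix H = [[-2, -6], [-6, 4]].
det(H) = -44, tr(H) = 2.
det(H) < 0, so H is indefinite: neither convex nor concave.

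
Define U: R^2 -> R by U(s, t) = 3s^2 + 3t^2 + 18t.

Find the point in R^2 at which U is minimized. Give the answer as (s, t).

(0, -3)

U(s,t) separates as P(s) + Q(t), so its minimum is min P + min Q.
P'(s) = 6s vanishes at s ∈ {0}; Q'(t) = 6(t + 3) vanishes at t ∈ {-3}.
Local minima of P (where P''>0): P(0)=0. Local minima of Q: Q(-3)=-27.
So the global minimum of U is P(0) + Q(-3) = 0 − 27 = -27, attained at (0, -3).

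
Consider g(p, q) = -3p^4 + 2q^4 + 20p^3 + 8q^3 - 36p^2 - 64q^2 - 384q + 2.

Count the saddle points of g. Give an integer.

g separates as a function of p plus a function of q, so ∇g=0 decouples.
∂g/∂p = -12p(p - 3)(p - 2) = 0 at p ∈ {0, 2, 3}; ∂g/∂q = 8(q - 4)(q + 3)(q + 4) = 0 at q ∈ {-4, -3, 4}.
The Hessian is diagonal: diag(g_pp, g_qq). Second derivatives: g_pp(0)=-72, g_pp(2)=24, g_pp(3)=-36; g_qq(-4)=64, g_qq(-3)=-56, g_qq(4)=448.
Saddle points occur where the two diagonal entries have opposite signs: (0, -4), (0, 4), (2, -3), (3, -4), (3, 4). Count: 5.

5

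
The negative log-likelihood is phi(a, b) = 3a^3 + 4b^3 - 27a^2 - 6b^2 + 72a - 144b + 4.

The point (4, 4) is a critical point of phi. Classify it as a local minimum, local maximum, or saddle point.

The mixed partial ∂²phi/∂a∂b is 0, so the Hessian at any point is diag(phi_aa, phi_bb) = diag(18(a - 3), 12(2b - 1)).
At (4, 4): H = diag(18, 84).
Both eigenvalues are positive, so H is positive definite: a local minimum.

local minimum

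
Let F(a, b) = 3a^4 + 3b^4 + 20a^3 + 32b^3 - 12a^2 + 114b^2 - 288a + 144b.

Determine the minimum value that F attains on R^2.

F(a,b) separates as P(a) + Q(b), so its minimum is min P + min Q.
P'(a) = 12(a - 2)(a + 3)(a + 4) vanishes at a ∈ {-4, -3, 2}; Q'(b) = 12(b + 1)(b + 3)(b + 4) vanishes at b ∈ {-4, -3, -1}.
Local minima of P (where P''>0): P(-4)=448, P(2)=-416. Local minima of Q: Q(-4)=-32, Q(-1)=-59.
So the global minimum of F is P(2) + Q(-1) = -416 − 59 = -475, attained at (2, -1).

-475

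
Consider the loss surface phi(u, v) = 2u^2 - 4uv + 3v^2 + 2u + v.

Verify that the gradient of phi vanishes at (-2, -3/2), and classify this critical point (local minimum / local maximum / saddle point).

∇phi = (4u - 4v + 2, -4u + 6v + 1); substituting (-2, -3/2) gives ∇phi = (0, 0), so (-2, -3/2) is indeed a critical point.
The Hessian of phi is constant: H = [[4, -4], [-4, 6]].
det(H) = 4·6 − (-4)² = 8.
det(H) > 0 and tr(H) = 10 > 0, so H is positive definite and the point is a local minimum.

local minimum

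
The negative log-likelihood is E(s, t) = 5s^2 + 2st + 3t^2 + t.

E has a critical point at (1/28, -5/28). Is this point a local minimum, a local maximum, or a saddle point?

The Hessian of E is constant: H = [[10, 2], [2, 6]].
det(H) = 10·6 − 2² = 56.
det(H) > 0 and tr(H) = 16 > 0, so H is positive definite and the point is a local minimum.

local minimum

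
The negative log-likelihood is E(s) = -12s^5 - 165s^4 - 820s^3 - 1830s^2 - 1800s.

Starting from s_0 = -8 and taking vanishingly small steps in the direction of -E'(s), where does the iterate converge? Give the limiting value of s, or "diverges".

E'(s) = -60(s + 1)(s + 2)(s + 3)(s + 5), so E'(-8) = -37800.
Gradient descent moves in the -E' direction, i.e. s is increasing.
The nearest critical point in that direction is s = -5, where E'' = 1440 > 0 (a local minimum). The iterate converges there.

-5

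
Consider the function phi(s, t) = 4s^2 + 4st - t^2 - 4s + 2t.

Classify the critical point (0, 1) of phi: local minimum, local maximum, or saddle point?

The Hessian of phi is constant: H = [[8, 4], [4, -2]].
det(H) = 8·(-2) − 4² = -32.
Since det(H) < 0, H is indefinite and the critical point is a saddle point.

saddle point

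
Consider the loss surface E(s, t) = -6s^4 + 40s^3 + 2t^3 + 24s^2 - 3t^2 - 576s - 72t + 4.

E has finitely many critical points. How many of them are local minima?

E separates as a function of s plus a function of t, so ∇E=0 decouples.
∂E/∂s = -24(s - 4)(s - 3)(s + 2) = 0 at s ∈ {-2, 3, 4}; ∂E/∂t = 6(t - 4)(t + 3) = 0 at t ∈ {-3, 4}.
The Hessian is diagonal: diag(E_ss, E_tt). Second derivatives: E_ss(-2)=-720, E_ss(3)=120, E_ss(4)=-144; E_tt(-3)=-42, E_tt(4)=42.
Local minima occur where both diagonal entries positive: (3, 4). Count: 1.

1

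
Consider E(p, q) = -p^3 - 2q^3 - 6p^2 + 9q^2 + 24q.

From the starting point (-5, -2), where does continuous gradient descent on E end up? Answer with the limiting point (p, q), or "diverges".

(-4, -1)

E is separable, so gradient descent decouples: p follows -∂E/∂p, q follows -∂E/∂q.
∂E/∂p = -3p(p + 4); at p=-5 this is -15, so p increases.
∂E/∂q = -6(q - 4)(q + 1); at q=-2 this is -36, so q increases.
p converges to its nearest critical value -4 (a local min of the p-part); q converges to -1. The iterate converges to (-4, -1).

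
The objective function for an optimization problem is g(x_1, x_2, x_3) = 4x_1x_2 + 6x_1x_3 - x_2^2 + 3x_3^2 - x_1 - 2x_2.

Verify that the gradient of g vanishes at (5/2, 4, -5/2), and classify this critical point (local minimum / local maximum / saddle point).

saddle point

∇g = (4x_2 + 6x_3 - 1, 4x_1 - 2x_2 - 2, 6x_1 + 6x_3); substituting (5/2, 4, -5/2) gives ∇g = (0, 0, 0), so (5/2, 4, -5/2) is indeed a critical point.
The Hessian is constant: H = [[0, 4, 6], [4, -2, 0], [6, 0, 6]].
Leading principal minors: Δ₁ = 0, Δ₂ = -16, Δ₃ = -24.
The minors fit neither the all-positive nor the alternating-sign pattern, so H is indefinite: a saddle point.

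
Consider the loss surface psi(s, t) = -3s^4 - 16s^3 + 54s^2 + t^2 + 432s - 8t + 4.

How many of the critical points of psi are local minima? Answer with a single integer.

psi separates as a function of s plus a function of t, so ∇psi=0 decouples.
∂psi/∂s = -12(s - 3)(s + 3)(s + 4) = 0 at s ∈ {-4, -3, 3}; ∂psi/∂t = 2(t - 4) = 0 at t ∈ {4}.
The Hessian is diagonal: diag(psi_ss, psi_tt). Second derivatives: psi_ss(-4)=-84, psi_ss(-3)=72, psi_ss(3)=-504; psi_tt(4)=2.
Local minima occur where both diagonal entries positive: (-3, 4). Count: 1.

1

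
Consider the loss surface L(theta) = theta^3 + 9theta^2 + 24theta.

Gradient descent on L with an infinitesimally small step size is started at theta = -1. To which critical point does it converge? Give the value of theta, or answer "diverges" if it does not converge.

-2

L'(theta) = 3(theta + 2)(theta + 4), so L'(-1) = 9.
Gradient descent moves in the -L' direction, i.e. theta is decreasing.
The nearest critical point in that direction is theta = -2, where L'' = 6 > 0 (a local minimum). The iterate converges there.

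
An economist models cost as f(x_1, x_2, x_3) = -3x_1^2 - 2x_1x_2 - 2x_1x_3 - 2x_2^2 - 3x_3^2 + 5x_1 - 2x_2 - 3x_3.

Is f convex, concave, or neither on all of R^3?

f is quadratic, so its Hessian is the constant matrix H = [[-6, -2, -2], [-2, -4, 0], [-2, 0, -6]].
Leading principal minors: -6, 20, -104.
Signs alternate −, +, − ⇒ H ≺ 0 ⇒ concave.

concave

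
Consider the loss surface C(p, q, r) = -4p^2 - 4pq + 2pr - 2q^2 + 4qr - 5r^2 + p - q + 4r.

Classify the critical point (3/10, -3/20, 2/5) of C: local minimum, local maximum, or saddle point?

The Hessian is constant: H = [[-8, -4, 2], [-4, -4, 4], [2, 4, -10]].
Leading principal minors: Δ₁ = -8, Δ₂ = 16, Δ₃ = -80.
The minors alternate sign starting negative (−, +, −), so H is negative definite: a local maximum.

local maximum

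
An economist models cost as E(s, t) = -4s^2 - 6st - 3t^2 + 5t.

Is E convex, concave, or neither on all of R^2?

concave

E is quadratic, so its Hessian is the constant matrix H = [[-8, -6], [-6, -6]].
det(H) = 12, tr(H) = -14.
det(H) > 0 and tr(H) < 0, so H is negative definite everywhere: concave.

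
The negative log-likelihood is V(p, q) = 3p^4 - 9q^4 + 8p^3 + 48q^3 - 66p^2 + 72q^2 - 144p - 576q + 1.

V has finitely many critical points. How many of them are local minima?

2

V separates as a function of p plus a function of q, so ∇V=0 decouples.
∂V/∂p = 12(p - 3)(p + 1)(p + 4) = 0 at p ∈ {-4, -1, 3}; ∂V/∂q = -36(q - 4)(q - 2)(q + 2) = 0 at q ∈ {-2, 2, 4}.
The Hessian is diagonal: diag(V_pp, V_qq). Second derivatives: V_pp(-4)=252, V_pp(-1)=-144, V_pp(3)=336; V_qq(-2)=-864, V_qq(2)=288, V_qq(4)=-432.
Local minima occur where both diagonal entries positive: (-4, 2), (3, 2). Count: 2.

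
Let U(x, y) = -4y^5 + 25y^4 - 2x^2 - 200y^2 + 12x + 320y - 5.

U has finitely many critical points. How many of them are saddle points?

U separates as a function of x plus a function of y, so ∇U=0 decouples.
∂U/∂x = -4(x - 3) = 0 at x ∈ {3}; ∂U/∂y = -20(y - 4)(y - 2)(y - 1)(y + 2) = 0 at y ∈ {-2, 1, 2, 4}.
The Hessian is diagonal: diag(U_xx, U_yy). Second derivatives: U_xx(3)=-4; U_yy(-2)=1440, U_yy(1)=-180, U_yy(2)=160, U_yy(4)=-720.
Saddle points occur where the two diagonal entries have opposite signs: (3, -2), (3, 2). Count: 2.

2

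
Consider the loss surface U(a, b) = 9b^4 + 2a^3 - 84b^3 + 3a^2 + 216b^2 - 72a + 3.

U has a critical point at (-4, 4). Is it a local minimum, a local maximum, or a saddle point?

saddle point

The mixed partial ∂²U/∂a∂b is 0, so the Hessian at any point is diag(U_aa, U_bb) = diag(6(2a + 1), 36(3b^2 - 14b + 12)).
At (-4, 4): H = diag(-42, 144).
The eigenvalues have opposite signs, so H is indefinite: a saddle point.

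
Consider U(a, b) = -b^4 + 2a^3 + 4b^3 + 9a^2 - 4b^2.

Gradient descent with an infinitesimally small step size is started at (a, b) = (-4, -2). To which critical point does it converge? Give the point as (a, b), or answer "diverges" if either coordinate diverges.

U is separable, so gradient descent decouples: a follows -∂U/∂a, b follows -∂U/∂b.
∂U/∂a = 6a(a + 3); at a=-4 this is 24, so a decreases.
∂U/∂b = -4b(b - 2)(b - 1); at b=-2 this is 96, so b decreases.
The a-coordinate has no critical point in that direction and runs off to infinity.

diverges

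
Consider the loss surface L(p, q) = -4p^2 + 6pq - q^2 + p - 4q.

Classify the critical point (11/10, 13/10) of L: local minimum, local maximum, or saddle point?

saddle point

The Hessian of L is constant: H = [[-8, 6], [6, -2]].
det(H) = (-8)·(-2) − 6² = -20.
Since det(H) < 0, H is indefinite and the critical point is a saddle point.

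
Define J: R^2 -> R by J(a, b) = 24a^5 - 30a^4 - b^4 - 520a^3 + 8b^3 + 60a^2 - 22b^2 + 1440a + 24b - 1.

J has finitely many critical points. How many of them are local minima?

J separates as a function of a plus a function of b, so ∇J=0 decouples.
∂J/∂a = 120(a - 4)(a - 1)(a + 1)(a + 3) = 0 at a ∈ {-3, -1, 1, 4}; ∂J/∂b = -4(b - 3)(b - 2)(b - 1) = 0 at b ∈ {1, 2, 3}.
The Hessian is diagonal: diag(J_aa, J_bb). Second derivatives: J_aa(-3)=-6720, J_aa(-1)=2400, J_aa(1)=-2880, J_aa(4)=12600; J_bb(1)=-8, J_bb(2)=4, J_bb(3)=-8.
Local minima occur where both diagonal entries positive: (-1, 2), (4, 2). Count: 2.

2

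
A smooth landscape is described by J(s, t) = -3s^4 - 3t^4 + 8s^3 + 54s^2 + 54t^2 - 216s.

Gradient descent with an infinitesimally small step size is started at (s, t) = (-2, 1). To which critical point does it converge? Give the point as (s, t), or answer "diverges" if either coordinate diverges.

(2, 0)

J is separable, so gradient descent decouples: s follows -∂J/∂s, t follows -∂J/∂t.
∂J/∂s = -12(s - 3)(s - 2)(s + 3); at s=-2 this is -240, so s increases.
∂J/∂t = -12t(t - 3)(t + 3); at t=1 this is 96, so t decreases.
s converges to its nearest critical value 2 (a local min of the s-part); t converges to 0. The iterate converges to (2, 0).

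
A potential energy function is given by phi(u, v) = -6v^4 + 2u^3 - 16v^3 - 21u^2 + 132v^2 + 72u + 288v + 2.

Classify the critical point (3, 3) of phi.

The mixed partial ∂²phi/∂u∂v is 0, so the Hessian at any point is diag(phi_uu, phi_vv) = diag(6(2u - 7), 24(-3v^2 - 4v + 11)).
At (3, 3): H = diag(-6, -672).
Both eigenvalues are negative, so H is negative definite: a local maximum.

local maximum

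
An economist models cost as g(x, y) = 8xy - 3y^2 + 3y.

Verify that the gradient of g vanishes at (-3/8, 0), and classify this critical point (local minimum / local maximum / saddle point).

∇g = (8y, 8x - 6y + 3); substituting (-3/8, 0) gives ∇g = (0, 0), so (-3/8, 0) is indeed a critical point.
The Hessian of g is constant: H = [[0, 8], [8, -6]].
det(H) = 0·(-6) − 8² = -64.
Since det(H) < 0, H is indefinite and the critical point is a saddle point.

saddle point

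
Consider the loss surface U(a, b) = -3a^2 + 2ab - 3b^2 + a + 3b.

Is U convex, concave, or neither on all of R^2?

U is quadratic, so its Hessian is the constant matrix H = [[-6, 2], [2, -6]].
det(H) = 32, tr(H) = -12.
det(H) > 0 and tr(H) < 0, so H is negative definite everywhere: concave.

concave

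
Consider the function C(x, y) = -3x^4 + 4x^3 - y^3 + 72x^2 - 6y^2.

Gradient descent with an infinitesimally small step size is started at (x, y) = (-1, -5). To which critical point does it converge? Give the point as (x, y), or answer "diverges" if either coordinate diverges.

C is separable, so gradient descent decouples: x follows -∂C/∂x, y follows -∂C/∂y.
∂C/∂x = -12x(x - 4)(x + 3); at x=-1 this is -120, so x increases.
∂C/∂y = -3y(y + 4); at y=-5 this is -15, so y increases.
x converges to its nearest critical value 0 (a local min of the x-part); y converges to -4. The iterate converges to (0, -4).

(0, -4)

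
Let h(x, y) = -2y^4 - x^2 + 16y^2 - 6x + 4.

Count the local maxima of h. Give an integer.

h separates as a function of x plus a function of y, so ∇h=0 decouples.
∂h/∂x = -2(x + 3) = 0 at x ∈ {-3}; ∂h/∂y = -8y(y - 2)(y + 2) = 0 at y ∈ {-2, 0, 2}.
The Hessian is diagonal: diag(h_xx, h_yy). Second derivatives: h_xx(-3)=-2; h_yy(-2)=-64, h_yy(0)=32, h_yy(2)=-64.
Local maxima occur where both diagonal entries negative: (-3, -2), (-3, 2). Count: 2.

2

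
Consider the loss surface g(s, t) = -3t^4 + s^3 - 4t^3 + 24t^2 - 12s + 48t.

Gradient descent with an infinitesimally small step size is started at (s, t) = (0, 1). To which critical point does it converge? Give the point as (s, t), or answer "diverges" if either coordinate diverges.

(2, -1)

g is separable, so gradient descent decouples: s follows -∂g/∂s, t follows -∂g/∂t.
∂g/∂s = 3(s - 2)(s + 2); at s=0 this is -12, so s increases.
∂g/∂t = -12(t - 2)(t + 1)(t + 2); at t=1 this is 72, so t decreases.
s converges to its nearest critical value 2 (a local min of the s-part); t converges to -1. The iterate converges to (2, -1).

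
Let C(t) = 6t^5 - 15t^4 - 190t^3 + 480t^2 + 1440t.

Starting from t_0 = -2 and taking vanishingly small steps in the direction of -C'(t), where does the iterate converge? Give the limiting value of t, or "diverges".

C'(t) = 30(t - 4)(t - 3)(t + 1)(t + 4), so C'(-2) = -1800.
Gradient descent moves in the -C' direction, i.e. t is increasing.
The nearest critical point in that direction is t = -1, where C'' = 1800 > 0 (a local minimum). The iterate converges there.

-1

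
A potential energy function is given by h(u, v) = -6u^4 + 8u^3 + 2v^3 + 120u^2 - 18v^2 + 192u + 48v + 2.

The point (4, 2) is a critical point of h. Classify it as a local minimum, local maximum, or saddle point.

local maximum

The mixed partial ∂²h/∂u∂v is 0, so the Hessian at any point is diag(h_uu, h_vv) = diag(24(-3u^2 + 2u + 10), 12(v - 3)).
At (4, 2): H = diag(-720, -12).
Both eigenvalues are negative, so H is negative definite: a local maximum.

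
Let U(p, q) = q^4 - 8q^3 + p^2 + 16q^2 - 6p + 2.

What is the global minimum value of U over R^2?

-7

U(p,q) separates as A(p) + B(q) + 2, so its minimum is min A + min B + 2.
A'(p) = 2p - 6 vanishes at p ∈ {3}; B'(q) = 4q(q - 4)(q - 2) vanishes at q ∈ {0, 2, 4}.
Local minima of A (where A''>0): A(3)=-9. Local minima of B: B(0)=0, B(4)=0.
So the global minimum of U is A(3) + B(0) + 2 = -9 + 0 + 2 = -7, attained at (3, 0).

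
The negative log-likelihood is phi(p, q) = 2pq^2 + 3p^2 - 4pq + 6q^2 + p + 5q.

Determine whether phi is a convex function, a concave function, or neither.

neither

The term 2pq^2 is cubic, so the Hessian is not constant.
∂²phi/∂q² = 4p + 12, which takes both signs as p varies (negative for sufficiently negative p). A diagonal entry of the Hessian changing sign means the Hessian is neither positive- nor negative-semidefinite on all of R^2.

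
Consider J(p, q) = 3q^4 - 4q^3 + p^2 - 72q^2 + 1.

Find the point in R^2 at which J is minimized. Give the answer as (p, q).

(0, 4)

J(p,q) separates as A(p) + B(q) + 1, so its minimum is min A + min B + 1.
A'(p) = 2p vanishes at p ∈ {0}; B'(q) = 12q(q - 4)(q + 3) vanishes at q ∈ {-3, 0, 4}.
Local minima of A (where A''>0): A(0)=0. Local minima of B: B(-3)=-297, B(4)=-640.
So the global minimum of J is A(0) + B(4) + 1 = 0 − 640 + 1 = -639, attained at (0, 4).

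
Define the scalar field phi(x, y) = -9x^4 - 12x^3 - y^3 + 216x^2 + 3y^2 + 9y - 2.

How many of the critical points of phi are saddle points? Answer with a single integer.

3

phi separates as a function of x plus a function of y, so ∇phi=0 decouples.
∂phi/∂x = -36x(x - 3)(x + 4) = 0 at x ∈ {-4, 0, 3}; ∂phi/∂y = -3(y - 3)(y + 1) = 0 at y ∈ {-1, 3}.
The Hessian is diagonal: diag(phi_xx, phi_yy). Second derivatives: phi_xx(-4)=-1008, phi_xx(0)=432, phi_xx(3)=-756; phi_yy(-1)=12, phi_yy(3)=-12.
Saddle points occur where the two diagonal entries have opposite signs: (-4, -1), (0, 3), (3, -1). Count: 3.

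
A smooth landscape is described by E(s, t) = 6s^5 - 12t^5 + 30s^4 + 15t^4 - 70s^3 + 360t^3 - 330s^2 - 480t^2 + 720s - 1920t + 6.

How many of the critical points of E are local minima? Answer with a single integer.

4

E separates as a function of s plus a function of t, so ∇E=0 decouples.
∂E/∂s = 30(s - 2)(s - 1)(s + 3)(s + 4) = 0 at s ∈ {-4, -3, 1, 2}; ∂E/∂t = -60(t - 4)(t - 2)(t + 1)(t + 4) = 0 at t ∈ {-4, -1, 2, 4}.
The Hessian is diagonal: diag(E_ss, E_tt). Second derivatives: E_ss(-4)=-900, E_ss(-3)=600, E_ss(1)=-600, E_ss(2)=900; E_tt(-4)=8640, E_tt(-1)=-2700, E_tt(2)=2160, E_tt(4)=-4800.
Local minima occur where both diagonal entries positive: (-3, -4), (-3, 2), (2, -4), (2, 2). Count: 4.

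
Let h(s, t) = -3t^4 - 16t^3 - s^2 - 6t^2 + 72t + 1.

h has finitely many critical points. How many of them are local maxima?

2

h separates as a function of s plus a function of t, so ∇h=0 decouples.
∂h/∂s = -2s = 0 at s ∈ {0}; ∂h/∂t = -12(t - 1)(t + 2)(t + 3) = 0 at t ∈ {-3, -2, 1}.
The Hessian is diagonal: diag(h_ss, h_tt). Second derivatives: h_ss(0)=-2; h_tt(-3)=-48, h_tt(-2)=36, h_tt(1)=-144.
Local maxima occur where both diagonal entries negative: (0, -3), (0, 1). Count: 2.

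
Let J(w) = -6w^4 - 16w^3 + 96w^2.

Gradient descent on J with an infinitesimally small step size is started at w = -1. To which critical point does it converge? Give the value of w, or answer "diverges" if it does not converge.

J'(w) = -24w(w - 2)(w + 4), so J'(-1) = -216.
Gradient descent moves in the -J' direction, i.e. w is increasing.
The nearest critical point in that direction is w = 0, where J'' = 192 > 0 (a local minimum). The iterate converges there.

0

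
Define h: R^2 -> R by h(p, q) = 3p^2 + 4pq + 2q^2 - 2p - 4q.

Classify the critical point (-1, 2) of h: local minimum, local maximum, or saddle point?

local minimum

The Hessian of h is constant: H = [[6, 4], [4, 4]].
det(H) = 6·4 − 4² = 8.
det(H) > 0 and tr(H) = 10 > 0, so H is positive definite and the point is a local minimum.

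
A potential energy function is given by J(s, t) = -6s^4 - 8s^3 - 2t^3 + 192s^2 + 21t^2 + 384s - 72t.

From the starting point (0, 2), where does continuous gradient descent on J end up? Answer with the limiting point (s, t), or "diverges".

(-1, 3)

J is separable, so gradient descent decouples: s follows -∂J/∂s, t follows -∂J/∂t.
∂J/∂s = -24(s - 4)(s + 1)(s + 4); at s=0 this is 384, so s decreases.
∂J/∂t = -6(t - 4)(t - 3); at t=2 this is -12, so t increases.
s converges to its nearest critical value -1 (a local min of the s-part); t converges to 3. The iterate converges to (-1, 3).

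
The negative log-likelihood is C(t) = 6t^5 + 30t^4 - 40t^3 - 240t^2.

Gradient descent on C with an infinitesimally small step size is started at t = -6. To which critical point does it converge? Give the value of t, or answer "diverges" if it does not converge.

C'(t) = 30t(t - 2)(t + 2)(t + 4), so C'(-6) = 11520.
Gradient descent moves in the -C' direction, i.e. t is decreasing.
There is no critical point below t=-6, and C' keeps the same sign, so the iterate runs off to −∞.

diverges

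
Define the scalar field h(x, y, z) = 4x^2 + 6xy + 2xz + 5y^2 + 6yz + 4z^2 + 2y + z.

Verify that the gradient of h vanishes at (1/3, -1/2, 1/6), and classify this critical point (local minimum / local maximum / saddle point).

∇h = (8x + 6y + 2z, 6x + 10y + 6z + 2, 2x + 6y + 8z + 1); substituting (1/3, -1/2, 1/6) gives ∇h = (0, 0, 0), so (1/3, -1/2, 1/6) is indeed a critical point.
The Hessian is constant: H = [[8, 6, 2], [6, 10, 6], [2, 6, 8]].
Leading principal minors: Δ₁ = 8, Δ₂ = 44, Δ₃ = 168.
All leading minors are positive, so H is positive definite: a local minimum.

local minimum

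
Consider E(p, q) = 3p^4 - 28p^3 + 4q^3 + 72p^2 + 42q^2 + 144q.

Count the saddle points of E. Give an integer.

3

E separates as a function of p plus a function of q, so ∇E=0 decouples.
∂E/∂p = 12p(p - 4)(p - 3) = 0 at p ∈ {0, 3, 4}; ∂E/∂q = 12(q + 3)(q + 4) = 0 at q ∈ {-4, -3}.
The Hessian is diagonal: diag(E_pp, E_qq). Second derivatives: E_pp(0)=144, E_pp(3)=-36, E_pp(4)=48; E_qq(-4)=-12, E_qq(-3)=12.
Saddle points occur where the two diagonal entries have opposite signs: (0, -4), (3, -3), (4, -4). Count: 3.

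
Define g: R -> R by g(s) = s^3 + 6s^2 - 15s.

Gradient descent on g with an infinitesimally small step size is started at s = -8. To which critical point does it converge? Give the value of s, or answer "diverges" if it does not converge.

diverges

g'(s) = 3(s - 1)(s + 5), so g'(-8) = 81.
Gradient descent moves in the -g' direction, i.e. s is decreasing.
There is no critical point below s=-8, and g' keeps the same sign, so the iterate runs off to −∞.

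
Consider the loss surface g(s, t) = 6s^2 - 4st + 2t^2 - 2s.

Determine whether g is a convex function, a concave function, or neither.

convex

g is quadratic, so its Hessian is the constant matrix H = [[12, -4], [-4, 4]].
det(H) = 32, tr(H) = 16.
det(H) > 0 and tr(H) > 0, so H is positive definite everywhere: convex.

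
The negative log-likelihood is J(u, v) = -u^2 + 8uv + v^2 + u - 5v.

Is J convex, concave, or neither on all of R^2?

neither

J is quadratic, so its Hessian is the constant matrix H = [[-2, 8], [8, 2]].
det(H) = -68, tr(H) = 0.
det(H) < 0, so H is indefinite: neither convex nor concave.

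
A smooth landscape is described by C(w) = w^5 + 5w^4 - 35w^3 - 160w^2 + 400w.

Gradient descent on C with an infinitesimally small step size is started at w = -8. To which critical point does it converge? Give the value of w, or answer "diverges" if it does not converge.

C'(w) = 5(w - 4)(w - 1)(w + 4)(w + 5), so C'(-8) = 6480.
Gradient descent moves in the -C' direction, i.e. w is decreasing.
There is no critical point below w=-8, and C' keeps the same sign, so the iterate runs off to −∞.

diverges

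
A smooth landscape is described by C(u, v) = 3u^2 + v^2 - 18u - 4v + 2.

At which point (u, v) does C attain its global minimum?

(3, 2)

C(u,v) separates as P(u) + Q(v) + 2, so its minimum is min P + min Q + 2.
P'(u) = 6u - 18 vanishes at u ∈ {3}; Q'(v) = 2v - 4 vanishes at v ∈ {2}.
Local minima of P (where P''>0): P(3)=-27. Local minima of Q: Q(2)=-4.
So the global minimum of C is P(3) + Q(2) + 2 = -27 − 4 + 2 = -29, attained at (3, 2).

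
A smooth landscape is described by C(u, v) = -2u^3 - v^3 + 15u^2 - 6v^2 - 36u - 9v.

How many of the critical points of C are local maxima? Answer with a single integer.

C separates as a function of u plus a function of v, so ∇C=0 decouples.
∂C/∂u = -6(u - 3)(u - 2) = 0 at u ∈ {2, 3}; ∂C/∂v = -3(v + 1)(v + 3) = 0 at v ∈ {-3, -1}.
The Hessian is diagonal: diag(C_uu, C_vv). Second derivatives: C_uu(2)=6, C_uu(3)=-6; C_vv(-3)=6, C_vv(-1)=-6.
Local maxima occur where both diagonal entries negative: (3, -1). Count: 1.

1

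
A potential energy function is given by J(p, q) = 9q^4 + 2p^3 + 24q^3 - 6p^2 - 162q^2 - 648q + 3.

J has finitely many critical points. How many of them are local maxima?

J separates as a function of p plus a function of q, so ∇J=0 decouples.
∂J/∂p = 6p(p - 2) = 0 at p ∈ {0, 2}; ∂J/∂q = 36(q - 3)(q + 2)(q + 3) = 0 at q ∈ {-3, -2, 3}.
The Hessian is diagonal: diag(J_pp, J_qq). Second derivatives: J_pp(0)=-12, J_pp(2)=12; J_qq(-3)=216, J_qq(-2)=-180, J_qq(3)=1080.
Local maxima occur where both diagonal entries negative: (0, -2). Count: 1.

1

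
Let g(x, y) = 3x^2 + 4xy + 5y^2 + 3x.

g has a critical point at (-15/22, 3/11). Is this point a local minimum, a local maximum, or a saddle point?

local minimum

The Hessian of g is constant: H = [[6, 4], [4, 10]].
det(H) = 6·10 − 4² = 44.
det(H) > 0 and tr(H) = 16 > 0, so H is positive definite and the point is a local minimum.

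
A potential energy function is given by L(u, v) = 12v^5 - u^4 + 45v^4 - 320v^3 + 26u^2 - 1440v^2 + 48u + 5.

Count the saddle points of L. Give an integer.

L separates as a function of u plus a function of v, so ∇L=0 decouples.
∂L/∂u = -4(u - 4)(u + 1)(u + 3) = 0 at u ∈ {-3, -1, 4}; ∂L/∂v = 60v(v - 4)(v + 3)(v + 4) = 0 at v ∈ {-4, -3, 0, 4}.
The Hessian is diagonal: diag(L_uu, L_vv). Second derivatives: L_uu(-3)=-56, L_uu(-1)=40, L_uu(4)=-140; L_vv(-4)=-1920, L_vv(-3)=1260, L_vv(0)=-2880, L_vv(4)=13440.
Saddle points occur where the two diagonal entries have opposite signs: (-3, -3), (-3, 4), (-1, -4), (-1, 0), (4, -3), (4, 4). Count: 6.

6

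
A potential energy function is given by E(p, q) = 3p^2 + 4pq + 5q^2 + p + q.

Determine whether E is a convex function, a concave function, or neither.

convex

E is quadratic, so its Hessian is the constant matrix H = [[6, 4], [4, 10]].
det(H) = 44, tr(H) = 16.
det(H) > 0 and tr(H) > 0, so H is positive definite everywhere: convex.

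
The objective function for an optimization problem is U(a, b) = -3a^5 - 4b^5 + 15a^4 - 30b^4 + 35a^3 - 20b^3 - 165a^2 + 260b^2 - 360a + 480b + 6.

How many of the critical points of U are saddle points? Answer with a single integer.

U separates as a function of a plus a function of b, so ∇U=0 decouples.
∂U/∂a = -15(a - 4)(a - 3)(a + 1)(a + 2) = 0 at a ∈ {-2, -1, 3, 4}; ∂U/∂b = -20(b - 2)(b + 1)(b + 3)(b + 4) = 0 at b ∈ {-4, -3, -1, 2}.
The Hessian is diagonal: diag(U_aa, U_bb). Second derivatives: U_aa(-2)=450, U_aa(-1)=-300, U_aa(3)=300, U_aa(4)=-450; U_bb(-4)=360, U_bb(-3)=-200, U_bb(-1)=360, U_bb(2)=-1800.
Saddle points occur where the two diagonal entries have opposite signs: (-2, -3), (-2, 2), (-1, -4), (-1, -1), (3, -3), (3, 2), (4, -4), (4, -1). Count: 8.

8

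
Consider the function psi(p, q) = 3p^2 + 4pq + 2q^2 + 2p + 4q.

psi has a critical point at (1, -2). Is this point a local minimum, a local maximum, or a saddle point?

local minimum

The Hessian of psi is constant: H = [[6, 4], [4, 4]].
det(H) = 6·4 − 4² = 8.
det(H) > 0 and tr(H) = 10 > 0, so H is positive definite and the point is a local minimum.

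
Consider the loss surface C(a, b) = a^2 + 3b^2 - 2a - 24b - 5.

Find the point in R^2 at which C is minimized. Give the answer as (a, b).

(1, 4)

C(a,b) separates as P(a) + Q(b) − 5, so its minimum is min P + min Q − 5.
P'(a) = 2a - 2 vanishes at a ∈ {1}; Q'(b) = 6b - 24 vanishes at b ∈ {4}.
Local minima of P (where P''>0): P(1)=-1. Local minima of Q: Q(4)=-48.
So the global minimum of C is P(1) + Q(4) − 5 = -1 − 48 − 5 = -54, attained at (1, 4).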